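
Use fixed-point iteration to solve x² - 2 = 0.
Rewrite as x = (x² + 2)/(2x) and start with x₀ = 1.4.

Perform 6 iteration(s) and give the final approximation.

Equation: x² - 2 = 0
Fixed-point form: x = (x² + 2)/(2x)
x₀ = 1.4

x_1 = g(1.400000) = 1.414286
x_2 = g(1.414286) = 1.414214
x_3 = g(1.414214) = 1.414214
x_4 = g(1.414214) = 1.414214
x_5 = g(1.414214) = 1.414214
x_6 = g(1.414214) = 1.414214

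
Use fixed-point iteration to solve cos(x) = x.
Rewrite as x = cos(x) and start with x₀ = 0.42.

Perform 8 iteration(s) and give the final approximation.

Equation: cos(x) = x
Fixed-point form: x = cos(x)
x₀ = 0.42

x_1 = g(0.420000) = 0.913089
x_2 = g(0.913089) = 0.611304
x_3 = g(0.611304) = 0.818900
x_4 = g(0.818900) = 0.683025
x_5 = g(0.683025) = 0.775667
x_6 = g(0.775667) = 0.713954
x_7 = g(0.713954) = 0.755779
x_8 = g(0.755779) = 0.727738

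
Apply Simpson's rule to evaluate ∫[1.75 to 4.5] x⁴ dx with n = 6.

f(x) = x⁴
a = 1.75, b = 4.5, n = 6
h = (b - a)/n = 0.458333

Simpson's rule: (h/3)[f(x₀) + 4f(x₁) + 2f(x₂) + ... + f(xₙ)]

x_0 = 1.7500, f(x_0) = 9.378906, coefficient = 1
x_1 = 2.2083, f(x_1) = 23.782555, coefficient = 4
x_2 = 2.6667, f(x_2) = 50.567901, coefficient = 2
x_3 = 3.1250, f(x_3) = 95.367432, coefficient = 4
x_4 = 3.5833, f(x_4) = 164.872733, coefficient = 2
x_5 = 4.0417, f(x_5) = 266.834494, coefficient = 4
x_6 = 4.5000, f(x_6) = 410.062500, coefficient = 1

I ≈ (0.458333/3) × 2394.260598 = 365.789814
Exact value: 365.773633
Error: 0.016181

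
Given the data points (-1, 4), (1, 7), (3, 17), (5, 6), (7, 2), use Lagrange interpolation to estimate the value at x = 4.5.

Lagrange interpolation formula:
P(x) = Σ yᵢ × Lᵢ(x)
where Lᵢ(x) = Π_{j≠i} (x - xⱼ)/(xᵢ - xⱼ)

L_0(4.5) = (4.5 - 1)/(-1 - 1) × (4.5 - 3)/(-1 - 3) × (4.5 - 5)/(-1 - 5) × (4.5 - 7)/(-1 - 7) = 0.017090
L_1(4.5) = (4.5 - (-1))/(1 - (-1)) × (4.5 - 3)/(1 - 3) × (4.5 - 5)/(1 - 5) × (4.5 - 7)/(1 - 7) = -0.107422
L_2(4.5) = (4.5 - (-1))/(3 - (-1)) × (4.5 - 1)/(3 - 1) × (4.5 - 5)/(3 - 5) × (4.5 - 7)/(3 - 7) = 0.375977
L_3(4.5) = (4.5 - (-1))/(5 - (-1)) × (4.5 - 1)/(5 - 1) × (4.5 - 3)/(5 - 3) × (4.5 - 7)/(5 - 7) = 0.751953
L_4(4.5) = (4.5 - (-1))/(7 - (-1)) × (4.5 - 1)/(7 - 1) × (4.5 - 3)/(7 - 3) × (4.5 - 5)/(7 - 5) = -0.037598

P(4.5) = 4×L_0(4.5) + 7×L_1(4.5) + 17×L_2(4.5) + 6×L_3(4.5) + 2×L_4(4.5)
P(4.5) = 10.144531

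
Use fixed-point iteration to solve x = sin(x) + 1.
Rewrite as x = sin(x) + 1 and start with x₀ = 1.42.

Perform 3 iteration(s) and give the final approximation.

Equation: x = sin(x) + 1
Fixed-point form: x = sin(x) + 1
x₀ = 1.42

x_1 = g(1.420000) = 1.988652
x_2 = g(1.988652) = 1.913961
x_3 = g(1.913961) = 1.941694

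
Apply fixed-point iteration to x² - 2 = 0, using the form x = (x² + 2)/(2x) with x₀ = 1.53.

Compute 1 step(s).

Equation: x² - 2 = 0
Fixed-point form: x = (x² + 2)/(2x)
x₀ = 1.53

x_1 = g(1.530000) = 1.418595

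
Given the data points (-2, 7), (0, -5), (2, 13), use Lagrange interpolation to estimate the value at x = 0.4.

Lagrange interpolation formula:
P(x) = Σ yᵢ × Lᵢ(x)
where Lᵢ(x) = Π_{j≠i} (x - xⱼ)/(xᵢ - xⱼ)

L_0(0.4) = (0.4 - 0)/(-2 - 0) × (0.4 - 2)/(-2 - 2) = -0.080000
L_1(0.4) = (0.4 - (-2))/(0 - (-2)) × (0.4 - 2)/(0 - 2) = 0.960000
L_2(0.4) = (0.4 - (-2))/(2 - (-2)) × (0.4 - 0)/(2 - 0) = 0.120000

P(0.4) = 7×L_0(0.4) + (-5)×L_1(0.4) + 13×L_2(0.4)
P(0.4) = -3.800000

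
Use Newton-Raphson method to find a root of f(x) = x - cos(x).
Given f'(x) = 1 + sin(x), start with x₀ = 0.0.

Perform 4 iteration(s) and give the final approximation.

f(x) = x - cos(x)
f'(x) = 1 + sin(x)
x₀ = 0.0

Newton-Raphson formula: x_{n+1} = x_n - f(x_n)/f'(x_n)

Iteration 1:
  f(0.000000) = -1.000000
  f'(0.000000) = 1.000000
  x_1 = 0.000000 - (-1.000000)/1.000000 = 1.000000
Iteration 2:
  f(1.000000) = 0.459698
  f'(1.000000) = 1.841471
  x_2 = 1.000000 - 0.459698/1.841471 = 0.750364
Iteration 3:
  f(0.750364) = 0.018923
  f'(0.750364) = 1.681905
  x_3 = 0.750364 - 0.018923/1.681905 = 0.739113
Iteration 4:
  f(0.739113) = 0.000046
  f'(0.739113) = 1.673633
  x_4 = 0.739113 - 0.000046/1.673633 = 0.739085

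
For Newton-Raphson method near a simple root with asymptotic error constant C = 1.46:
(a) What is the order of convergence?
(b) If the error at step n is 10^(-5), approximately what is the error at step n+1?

(a) Newton-Raphson has quadratic (order 2) convergence near simple roots.
    This means |e_{n+1}| ≈ C|e_n|².

(b) With |e_n| = 10^(-5) and C = 1.46:
    |e_{n+1}| ≈ 1.46 × (10^(-5))² = 1.46 × 10^(-10)

(a) 2 (quadratic); (b) |e_{n+1}| ≈ 1.460e-10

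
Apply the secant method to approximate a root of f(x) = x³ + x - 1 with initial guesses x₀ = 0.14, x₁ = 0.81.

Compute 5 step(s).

f(x) = x³ + x - 1
x₀ = 0.14, x₁ = 0.81

Secant formula: x_{n+1} = x_n - f(x_n)(x_n - x_{n-1})/(f(x_n) - f(x_{n-1}))

Iteration 1:
  f(0.140000) = -0.857256
  f(0.810000) = 0.341441
  x_2 = 0.810000 - 0.341441×(0.810000 - 0.140000)/(0.341441 - (-0.857256))
       = 0.619155
Iteration 2:
  f(0.810000) = 0.341441
  f(0.619155) = -0.143490
  x_3 = 0.619155 - (-0.143490)×(0.619155 - 0.810000)/(-0.143490 - 0.341441)
       = 0.675626
Iteration 3:
  f(0.619155) = -0.143490
  f(0.675626) = -0.015972
  x_4 = 0.675626 - (-0.015972)×(0.675626 - 0.619155)/(-0.015972 - (-0.143490))
       = 0.682699
Iteration 4:
  f(0.675626) = -0.015972
  f(0.682699) = 0.000889
  x_5 = 0.682699 - 0.000889×(0.682699 - 0.675626)/(0.000889 - (-0.015972))
       = 0.682326
Iteration 5:
  f(0.682699) = 0.000889
  f(0.682326) = -0.000005
  x_6 = 0.682326 - (-0.000005)×(0.682326 - 0.682699)/(-0.000005 - 0.000889)
       = 0.682328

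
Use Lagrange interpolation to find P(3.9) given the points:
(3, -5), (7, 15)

Lagrange interpolation formula:
P(x) = Σ yᵢ × Lᵢ(x)
where Lᵢ(x) = Π_{j≠i} (x - xⱼ)/(xᵢ - xⱼ)

L_0(3.9) = (3.9 - 7)/(3 - 7) = 0.775000
L_1(3.9) = (3.9 - 3)/(7 - 3) = 0.225000

P(3.9) = (-5)×L_0(3.9) + 15×L_1(3.9)
P(3.9) = -0.500000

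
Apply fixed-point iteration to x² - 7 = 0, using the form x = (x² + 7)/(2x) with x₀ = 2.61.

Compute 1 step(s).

Equation: x² - 7 = 0
Fixed-point form: x = (x² + 7)/(2x)
x₀ = 2.61

x_1 = g(2.610000) = 2.645996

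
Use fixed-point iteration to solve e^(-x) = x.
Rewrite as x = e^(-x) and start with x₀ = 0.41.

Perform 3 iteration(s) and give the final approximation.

Equation: e^(-x) = x
Fixed-point form: x = e^(-x)
x₀ = 0.41

x_1 = g(0.410000) = 0.663650
x_2 = g(0.663650) = 0.514968
x_3 = g(0.514968) = 0.597520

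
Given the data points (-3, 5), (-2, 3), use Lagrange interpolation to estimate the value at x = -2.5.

Lagrange interpolation formula:
P(x) = Σ yᵢ × Lᵢ(x)
where Lᵢ(x) = Π_{j≠i} (x - xⱼ)/(xᵢ - xⱼ)

L_0(-2.5) = (-2.5 - (-2))/(-3 - (-2)) = 0.500000
L_1(-2.5) = (-2.5 - (-3))/(-2 - (-3)) = 0.500000

P(-2.5) = 5×L_0(-2.5) + 3×L_1(-2.5)
P(-2.5) = 4.000000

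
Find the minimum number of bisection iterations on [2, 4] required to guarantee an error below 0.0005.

We need (b-a)/2^n ≤ 0.0005
(4 - 2)/2^n ≤ 0.0005
2/2^n ≤ 0.0005
2^n ≥ 4000
n ≥ log₂(4000) = 11.97
n ≥ 12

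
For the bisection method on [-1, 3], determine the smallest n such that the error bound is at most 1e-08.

We need (b-a)/2^n ≤ 1e-08
(3 - (-1))/2^n ≤ 1e-08
4/2^n ≤ 1e-08
2^n ≥ 400000000
n ≥ log₂(400000000) = 28.58
n ≥ 29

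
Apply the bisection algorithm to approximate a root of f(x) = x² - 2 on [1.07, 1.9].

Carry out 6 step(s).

f(x) = x² - 2
Initial interval: [1.07, 1.9]

Iteration 1:
  c_1 = (1.070000 + 1.900000)/2 = 1.485000
  f(c_1) = f(1.485000) = 0.205225
  f(a) × f(c) < 0, new interval: [1.070000, 1.485000]
Iteration 2:
  c_2 = (1.070000 + 1.485000)/2 = 1.277500
  f(c_2) = f(1.277500) = -0.367994
  f(a) × f(c) ≥ 0, new interval: [1.277500, 1.485000]
Iteration 3:
  c_3 = (1.277500 + 1.485000)/2 = 1.381250
  f(c_3) = f(1.381250) = -0.092148
  f(a) × f(c) ≥ 0, new interval: [1.381250, 1.485000]
Iteration 4:
  c_4 = (1.381250 + 1.485000)/2 = 1.433125
  f(c_4) = f(1.433125) = 0.053847
  f(a) × f(c) < 0, new interval: [1.381250, 1.433125]
Iteration 5:
  c_5 = (1.381250 + 1.433125)/2 = 1.407188
  f(c_5) = f(1.407188) = -0.019823
  f(a) × f(c) ≥ 0, new interval: [1.407188, 1.433125]
Iteration 6:
  c_6 = (1.407188 + 1.433125)/2 = 1.420156
  f(c_6) = f(1.420156) = 0.016844
  f(a) × f(c) < 0, new interval: [1.407188, 1.420156]

After 6 iteration(s), the approximation is c_6 = 1.420156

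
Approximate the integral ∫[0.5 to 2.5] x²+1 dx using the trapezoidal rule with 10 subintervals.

f(x) = x²+1
a = 0.5, b = 2.5, n = 10
h = (b - a)/n = 0.200000

Trapezoidal rule: (h/2)[f(x₀) + 2f(x₁) + 2f(x₂) + ... + f(xₙ)]

x_0 = 0.5000, f(x_0) = 1.250000, coefficient = 1
x_1 = 0.7000, f(x_1) = 1.490000, coefficient = 2
x_2 = 0.9000, f(x_2) = 1.810000, coefficient = 2
x_3 = 1.1000, f(x_3) = 2.210000, coefficient = 2
x_4 = 1.3000, f(x_4) = 2.690000, coefficient = 2
x_5 = 1.5000, f(x_5) = 3.250000, coefficient = 2
x_6 = 1.7000, f(x_6) = 3.890000, coefficient = 2
x_7 = 1.9000, f(x_7) = 4.610000, coefficient = 2
x_8 = 2.1000, f(x_8) = 5.410000, coefficient = 2
x_9 = 2.3000, f(x_9) = 6.290000, coefficient = 2
x_10 = 2.5000, f(x_10) = 7.250000, coefficient = 1

I ≈ (0.200000/2) × 71.800000 = 7.180000
Exact value: 7.166667
Error: 0.013333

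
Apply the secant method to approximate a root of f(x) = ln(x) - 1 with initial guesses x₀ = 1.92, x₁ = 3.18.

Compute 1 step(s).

f(x) = ln(x) - 1
x₀ = 1.92, x₁ = 3.18

Secant formula: x_{n+1} = x_n - f(x_n)(x_n - x_{n-1})/(f(x_n) - f(x_{n-1}))

Iteration 1:
  f(1.920000) = -0.347675
  f(3.180000) = 0.156881
  x_2 = 3.180000 - 0.156881×(3.180000 - 1.920000)/(0.156881 - (-0.347675))
       = 2.788229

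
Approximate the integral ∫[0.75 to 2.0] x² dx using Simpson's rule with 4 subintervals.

f(x) = x²
a = 0.75, b = 2.0, n = 4
h = (b - a)/n = 0.312500

Simpson's rule: (h/3)[f(x₀) + 4f(x₁) + 2f(x₂) + ... + f(xₙ)]

x_0 = 0.7500, f(x_0) = 0.562500, coefficient = 1
x_1 = 1.0625, f(x_1) = 1.128906, coefficient = 4
x_2 = 1.3750, f(x_2) = 1.890625, coefficient = 2
x_3 = 1.6875, f(x_3) = 2.847656, coefficient = 4
x_4 = 2.0000, f(x_4) = 4.000000, coefficient = 1

I ≈ (0.312500/3) × 24.250000 = 2.526042
Exact value: 2.526042
Error: 0.000000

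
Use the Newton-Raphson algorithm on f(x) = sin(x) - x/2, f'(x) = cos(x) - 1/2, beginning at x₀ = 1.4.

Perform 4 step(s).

f(x) = sin(x) - x/2
f'(x) = cos(x) - 1/2
x₀ = 1.4

Newton-Raphson formula: x_{n+1} = x_n - f(x_n)/f'(x_n)

Iteration 1:
  f(1.400000) = 0.285450
  f'(1.400000) = -0.330033
  x_1 = 1.400000 - 0.285450/(-0.330033) = 2.264913
Iteration 2:
  f(2.264913) = -0.363838
  f'(2.264913) = -1.139707
  x_2 = 2.264913 - (-0.363838)/(-1.139707) = 1.945675
Iteration 3:
  f(1.945675) = -0.042286
  f'(1.945675) = -0.866160
  x_3 = 1.945675 - (-0.042286)/(-0.866160) = 1.896856
Iteration 4:
  f(1.896856) = -0.001116
  f'(1.896856) = -0.820312
  x_4 = 1.896856 - (-0.001116)/(-0.820312) = 1.895495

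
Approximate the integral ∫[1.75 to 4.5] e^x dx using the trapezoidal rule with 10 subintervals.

f(x) = e^x
a = 1.75, b = 4.5, n = 10
h = (b - a)/n = 0.275000

Trapezoidal rule: (h/2)[f(x₀) + 2f(x₁) + 2f(x₂) + ... + f(xₙ)]

x_0 = 1.7500, f(x_0) = 5.754603, coefficient = 1
x_1 = 2.0250, f(x_1) = 7.576111, coefficient = 2
x_2 = 2.3000, f(x_2) = 9.974182, coefficient = 2
x_3 = 2.5750, f(x_3) = 13.131317, coefficient = 2
x_4 = 2.8500, f(x_4) = 17.287782, coefficient = 2
x_5 = 3.1250, f(x_5) = 22.759895, coefficient = 2
x_6 = 3.4000, f(x_6) = 29.964100, coefficient = 2
x_7 = 3.6750, f(x_7) = 39.448657, coefficient = 2
x_8 = 3.9500, f(x_8) = 51.935367, coefficient = 2
x_9 = 4.2250, f(x_9) = 68.374504, coefficient = 2
x_10 = 4.5000, f(x_10) = 90.017131, coefficient = 1

I ≈ (0.275000/2) × 616.675564 = 84.792890
Exact value: 84.262529
Error: 0.530361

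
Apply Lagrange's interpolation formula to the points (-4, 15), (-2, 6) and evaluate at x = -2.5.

Lagrange interpolation formula:
P(x) = Σ yᵢ × Lᵢ(x)
where Lᵢ(x) = Π_{j≠i} (x - xⱼ)/(xᵢ - xⱼ)

L_0(-2.5) = (-2.5 - (-2))/(-4 - (-2)) = 0.250000
L_1(-2.5) = (-2.5 - (-4))/(-2 - (-4)) = 0.750000

P(-2.5) = 15×L_0(-2.5) + 6×L_1(-2.5)
P(-2.5) = 8.250000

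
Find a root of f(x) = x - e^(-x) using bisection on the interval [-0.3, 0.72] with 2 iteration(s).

f(x) = x - e^(-x)
Initial interval: [-0.3, 0.72]

Iteration 1:
  c_1 = (-0.300000 + 0.720000)/2 = 0.210000
  f(c_1) = f(0.210000) = -0.600584
  f(a) × f(c) ≥ 0, new interval: [0.210000, 0.720000]
Iteration 2:
  c_2 = (0.210000 + 0.720000)/2 = 0.465000
  f(c_2) = f(0.465000) = -0.163135
  f(a) × f(c) ≥ 0, new interval: [0.465000, 0.720000]

After 2 iteration(s), the approximation is c_2 = 0.465000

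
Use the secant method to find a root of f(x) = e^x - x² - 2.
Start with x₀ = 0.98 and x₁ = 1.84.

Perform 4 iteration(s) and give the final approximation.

f(x) = e^x - x² - 2
x₀ = 0.98, x₁ = 1.84

Secant formula: x_{n+1} = x_n - f(x_n)(x_n - x_{n-1})/(f(x_n) - f(x_{n-1}))

Iteration 1:
  f(0.980000) = -0.295944
  f(1.840000) = 0.910938
  x_2 = 1.840000 - 0.910938×(1.840000 - 0.980000)/(0.910938 - (-0.295944))
       = 1.190884
Iteration 2:
  f(1.840000) = 0.910938
  f(1.190884) = -0.128217
  x_3 = 1.190884 - (-0.128217)×(1.190884 - 1.840000)/(-0.128217 - 0.910938)
       = 1.270975
Iteration 3:
  f(1.190884) = -0.128217
  f(1.270975) = -0.051051
  x_4 = 1.270975 - (-0.051051)×(1.270975 - 1.190884)/(-0.051051 - (-0.128217))
       = 1.323962
Iteration 4:
  f(1.270975) = -0.051051
  f(1.323962) = 0.005407
  x_5 = 1.323962 - 0.005407×(1.323962 - 1.270975)/(0.005407 - (-0.051051))
       = 1.318888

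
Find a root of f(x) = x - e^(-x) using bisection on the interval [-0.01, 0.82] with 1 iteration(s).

f(x) = x - e^(-x)
Initial interval: [-0.01, 0.82]

Iteration 1:
  c_1 = (-0.010000 + 0.820000)/2 = 0.405000
  f(c_1) = f(0.405000) = -0.261977
  f(a) × f(c) ≥ 0, new interval: [0.405000, 0.820000]

After 1 iteration(s), the approximation is c_1 = 0.405000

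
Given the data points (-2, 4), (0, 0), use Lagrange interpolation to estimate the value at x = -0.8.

Lagrange interpolation formula:
P(x) = Σ yᵢ × Lᵢ(x)
where Lᵢ(x) = Π_{j≠i} (x - xⱼ)/(xᵢ - xⱼ)

L_0(-0.8) = (-0.8 - 0)/(-2 - 0) = 0.400000
L_1(-0.8) = (-0.8 - (-2))/(0 - (-2)) = 0.600000

P(-0.8) = 4×L_0(-0.8) + 0×L_1(-0.8)
P(-0.8) = 1.600000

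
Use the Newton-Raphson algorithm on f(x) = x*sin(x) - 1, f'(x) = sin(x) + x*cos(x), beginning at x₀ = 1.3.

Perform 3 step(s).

f(x) = x*sin(x) - 1
f'(x) = sin(x) + x*cos(x)
x₀ = 1.3

Newton-Raphson formula: x_{n+1} = x_n - f(x_n)/f'(x_n)

Iteration 1:
  f(1.300000) = 0.252626
  f'(1.300000) = 1.311307
  x_1 = 1.300000 - 0.252626/1.311307 = 1.107348
Iteration 2:
  f(1.107348) = -0.009459
  f'(1.107348) = 1.389540
  x_2 = 1.107348 - (-0.009459)/1.389540 = 1.114155
Iteration 3:
  f(1.114155) = -0.000002
  f'(1.114155) = 1.388810
  x_3 = 1.114155 - (-0.000002)/1.388810 = 1.114157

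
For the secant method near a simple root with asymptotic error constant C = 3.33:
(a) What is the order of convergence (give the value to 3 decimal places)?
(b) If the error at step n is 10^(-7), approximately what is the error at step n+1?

(a) Secant method has superlinear convergence with order φ = (1+√5)/2 ≈ 1.618.
    This means |e_{n+1}| ≈ C|e_n|^1.618.

(b) With |e_n| = 10^(-7) and C = 3.33:
    |e_{n+1}| ≈ 3.33 × (10^(-7))^1.618 = 3.33 × 10^(-11.33)

(a) ≈ 1.618 (golden ratio); (b) |e_{n+1}| ≈ 1.571e-11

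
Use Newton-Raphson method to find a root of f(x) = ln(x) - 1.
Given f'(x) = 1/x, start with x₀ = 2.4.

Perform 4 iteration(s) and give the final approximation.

f(x) = ln(x) - 1
f'(x) = 1/x
x₀ = 2.4

Newton-Raphson formula: x_{n+1} = x_n - f(x_n)/f'(x_n)

Iteration 1:
  f(2.400000) = -0.124531
  f'(2.400000) = 0.416667
  x_1 = 2.400000 - (-0.124531)/0.416667 = 2.698875
Iteration 2:
  f(2.698875) = -0.007165
  f'(2.698875) = 0.370525
  x_2 = 2.698875 - (-0.007165)/0.370525 = 2.718212
Iteration 3:
  f(2.718212) = -0.000026
  f'(2.718212) = 0.367889
  x_3 = 2.718212 - (-0.000026)/0.367889 = 2.718282
Iteration 4:
  f(2.718282) = 0.000000
  f'(2.718282) = 0.367879
  x_4 = 2.718282 - 0.000000/0.367879 = 2.718282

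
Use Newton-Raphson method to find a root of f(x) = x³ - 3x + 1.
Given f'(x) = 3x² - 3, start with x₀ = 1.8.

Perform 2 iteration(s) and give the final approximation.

f(x) = x³ - 3x + 1
f'(x) = 3x² - 3
x₀ = 1.8

Newton-Raphson formula: x_{n+1} = x_n - f(x_n)/f'(x_n)

Iteration 1:
  f(1.800000) = 1.432000
  f'(1.800000) = 6.720000
  x_1 = 1.800000 - 1.432000/6.720000 = 1.586905
Iteration 2:
  f(1.586905) = 0.235535
  f'(1.586905) = 4.554800
  x_2 = 1.586905 - 0.235535/4.554800 = 1.535193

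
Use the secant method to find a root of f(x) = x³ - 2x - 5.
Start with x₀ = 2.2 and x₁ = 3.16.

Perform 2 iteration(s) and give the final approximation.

f(x) = x³ - 2x - 5
x₀ = 2.2, x₁ = 3.16

Secant formula: x_{n+1} = x_n - f(x_n)(x_n - x_{n-1})/(f(x_n) - f(x_{n-1}))

Iteration 1:
  f(2.200000) = 1.248000
  f(3.160000) = 20.234496
  x_2 = 3.160000 - 20.234496×(3.160000 - 2.200000)/(20.234496 - 1.248000)
       = 2.136898
Iteration 2:
  f(3.160000) = 20.234496
  f(2.136898) = 0.483996
  x_3 = 2.136898 - 0.483996×(2.136898 - 3.160000)/(0.483996 - 20.234496)
       = 2.111827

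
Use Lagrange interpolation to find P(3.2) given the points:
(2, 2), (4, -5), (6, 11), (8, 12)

Lagrange interpolation formula:
P(x) = Σ yᵢ × Lᵢ(x)
where Lᵢ(x) = Π_{j≠i} (x - xⱼ)/(xᵢ - xⱼ)

L_0(3.2) = (3.2 - 4)/(2 - 4) × (3.2 - 6)/(2 - 6) × (3.2 - 8)/(2 - 8) = 0.224000
L_1(3.2) = (3.2 - 2)/(4 - 2) × (3.2 - 6)/(4 - 6) × (3.2 - 8)/(4 - 8) = 1.008000
L_2(3.2) = (3.2 - 2)/(6 - 2) × (3.2 - 4)/(6 - 4) × (3.2 - 8)/(6 - 8) = -0.288000
L_3(3.2) = (3.2 - 2)/(8 - 2) × (3.2 - 4)/(8 - 4) × (3.2 - 6)/(8 - 6) = 0.056000

P(3.2) = 2×L_0(3.2) + (-5)×L_1(3.2) + 11×L_2(3.2) + 12×L_3(3.2)
P(3.2) = -7.088000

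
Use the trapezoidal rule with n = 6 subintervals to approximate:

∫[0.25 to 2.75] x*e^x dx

f(x) = x*e^x
a = 0.25, b = 2.75, n = 6
h = (b - a)/n = 0.416667

Trapezoidal rule: (h/2)[f(x₀) + 2f(x₁) + 2f(x₂) + ... + f(xₙ)]

x_0 = 0.2500, f(x_0) = 0.321006, coefficient = 1
x_1 = 0.6667, f(x_1) = 1.298489, coefficient = 2
x_2 = 1.0833, f(x_2) = 3.200721, coefficient = 2
x_3 = 1.5000, f(x_3) = 6.722534, coefficient = 2
x_4 = 1.9167, f(x_4) = 13.029998, coefficient = 2
x_5 = 2.3333, f(x_5) = 24.061937, coefficient = 2
x_6 = 2.7500, f(x_6) = 43.017238, coefficient = 1

I ≈ (0.416667/2) × 139.965600 = 29.159500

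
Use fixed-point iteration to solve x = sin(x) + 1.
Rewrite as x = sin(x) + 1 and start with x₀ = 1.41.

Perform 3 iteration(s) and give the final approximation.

Equation: x = sin(x) + 1
Fixed-point form: x = sin(x) + 1
x₀ = 1.41

x_1 = g(1.410000) = 1.987100
x_2 = g(1.987100) = 1.914590
x_3 = g(1.914590) = 1.941483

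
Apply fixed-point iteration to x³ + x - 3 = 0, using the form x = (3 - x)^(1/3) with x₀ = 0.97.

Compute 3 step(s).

Equation: x³ + x - 3 = 0
Fixed-point form: x = (3 - x)^(1/3)
x₀ = 0.97

x_1 = g(0.970000) = 1.266189
x_2 = g(1.266189) = 1.201344
x_3 = g(1.201344) = 1.216138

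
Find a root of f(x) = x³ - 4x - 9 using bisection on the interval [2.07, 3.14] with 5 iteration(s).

f(x) = x³ - 4x - 9
Initial interval: [2.07, 3.14]

Iteration 1:
  c_1 = (2.070000 + 3.140000)/2 = 2.605000
  f(c_1) = f(2.605000) = -1.742405
  f(a) × f(c) ≥ 0, new interval: [2.605000, 3.140000]
Iteration 2:
  c_2 = (2.605000 + 3.140000)/2 = 2.872500
  f(c_2) = f(2.872500) = 3.211734
  f(a) × f(c) < 0, new interval: [2.605000, 2.872500]
Iteration 3:
  c_3 = (2.605000 + 2.872500)/2 = 2.738750
  f(c_3) = f(2.738750) = 0.587683
  f(a) × f(c) < 0, new interval: [2.605000, 2.738750]
Iteration 4:
  c_4 = (2.605000 + 2.738750)/2 = 2.671875
  f(c_4) = f(2.671875) = -0.613209
  f(a) × f(c) ≥ 0, new interval: [2.671875, 2.738750]
Iteration 5:
  c_5 = (2.671875 + 2.738750)/2 = 2.705312
  f(c_5) = f(2.705312) = -0.021837
  f(a) × f(c) ≥ 0, new interval: [2.705312, 2.738750]

After 5 iteration(s), the approximation is c_5 = 2.705312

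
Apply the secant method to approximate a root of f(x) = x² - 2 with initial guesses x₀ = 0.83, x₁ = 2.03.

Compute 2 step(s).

f(x) = x² - 2
x₀ = 0.83, x₁ = 2.03

Secant formula: x_{n+1} = x_n - f(x_n)(x_n - x_{n-1})/(f(x_n) - f(x_{n-1}))

Iteration 1:
  f(0.830000) = -1.311100
  f(2.030000) = 2.120900
  x_2 = 2.030000 - 2.120900×(2.030000 - 0.830000)/(2.120900 - (-1.311100))
       = 1.288427
Iteration 2:
  f(2.030000) = 2.120900
  f(1.288427) = -0.339957
  x_3 = 1.288427 - (-0.339957)×(1.288427 - 2.030000)/(-0.339957 - 2.120900)
       = 1.390872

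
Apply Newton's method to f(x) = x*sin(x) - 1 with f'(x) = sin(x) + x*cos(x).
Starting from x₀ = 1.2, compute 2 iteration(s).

f(x) = x*sin(x) - 1
f'(x) = sin(x) + x*cos(x)
x₀ = 1.2

Newton-Raphson formula: x_{n+1} = x_n - f(x_n)/f'(x_n)

Iteration 1:
  f(1.200000) = 0.118447
  f'(1.200000) = 1.366868
  x_1 = 1.200000 - 0.118447/1.366868 = 1.113344
Iteration 2:
  f(1.113344) = -0.001129
  f'(1.113344) = 1.388904
  x_2 = 1.113344 - (-0.001129)/1.388904 = 1.114157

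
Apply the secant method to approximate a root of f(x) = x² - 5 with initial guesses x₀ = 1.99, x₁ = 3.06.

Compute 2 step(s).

f(x) = x² - 5
x₀ = 1.99, x₁ = 3.06

Secant formula: x_{n+1} = x_n - f(x_n)(x_n - x_{n-1})/(f(x_n) - f(x_{n-1}))

Iteration 1:
  f(1.990000) = -1.039900
  f(3.060000) = 4.363600
  x_2 = 3.060000 - 4.363600×(3.060000 - 1.990000)/(4.363600 - (-1.039900))
       = 2.195921
Iteration 2:
  f(3.060000) = 4.363600
  f(2.195921) = -0.177932
  x_3 = 2.195921 - (-0.177932)×(2.195921 - 3.060000)/(-0.177932 - 4.363600)
       = 2.229774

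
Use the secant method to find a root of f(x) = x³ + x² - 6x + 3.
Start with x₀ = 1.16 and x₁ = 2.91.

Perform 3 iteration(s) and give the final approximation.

f(x) = x³ + x² - 6x + 3
x₀ = 1.16, x₁ = 2.91

Secant formula: x_{n+1} = x_n - f(x_n)(x_n - x_{n-1})/(f(x_n) - f(x_{n-1}))

Iteration 1:
  f(1.160000) = -1.053504
  f(2.910000) = 18.650271
  x_2 = 2.910000 - 18.650271×(2.910000 - 1.160000)/(18.650271 - (-1.053504))
       = 1.253567
Iteration 2:
  f(2.910000) = 18.650271
  f(1.253567) = -0.980078
  x_3 = 1.253567 - (-0.980078)×(1.253567 - 2.910000)/(-0.980078 - 18.650271)
       = 1.336268
Iteration 3:
  f(1.253567) = -0.980078
  f(1.336268) = -0.845940
  x_4 = 1.336268 - (-0.845940)×(1.336268 - 1.253567)/(-0.845940 - (-0.980078))
       = 1.857816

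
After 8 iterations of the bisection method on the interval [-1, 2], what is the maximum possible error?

Bisection error bound: |error| ≤ (b-a)/2^n
|error| ≤ (2 - (-1))/2^8 = 3/2^8
|error| ≤ 0.0117187500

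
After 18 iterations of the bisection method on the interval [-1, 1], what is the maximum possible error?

Bisection error bound: |error| ≤ (b-a)/2^n
|error| ≤ (1 - (-1))/2^18 = 2/2^18
|error| ≤ 0.0000076294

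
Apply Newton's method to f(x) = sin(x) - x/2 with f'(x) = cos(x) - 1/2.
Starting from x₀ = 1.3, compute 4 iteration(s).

f(x) = sin(x) - x/2
f'(x) = cos(x) - 1/2
x₀ = 1.3

Newton-Raphson formula: x_{n+1} = x_n - f(x_n)/f'(x_n)

Iteration 1:
  f(1.300000) = 0.313558
  f'(1.300000) = -0.232501
  x_1 = 1.300000 - 0.313558/(-0.232501) = 2.648631
Iteration 2:
  f(2.648631) = -0.851078
  f'(2.648631) = -1.380935
  x_2 = 2.648631 - (-0.851078)/(-1.380935) = 2.032325
Iteration 3:
  f(2.032325) = -0.120790
  f'(2.032325) = -0.945317
  x_3 = 2.032325 - (-0.120790)/(-0.945317) = 1.904548
Iteration 4:
  f(1.904548) = -0.007454
  f'(1.904548) = -0.827590
  x_4 = 1.904548 - (-0.007454)/(-0.827590) = 1.895541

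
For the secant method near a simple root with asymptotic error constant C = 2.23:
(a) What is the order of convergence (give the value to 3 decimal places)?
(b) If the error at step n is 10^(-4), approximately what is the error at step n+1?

(a) Secant method has superlinear convergence with order φ = (1+√5)/2 ≈ 1.618.
    This means |e_{n+1}| ≈ C|e_n|^1.618.

(b) With |e_n| = 10^(-4) and C = 2.23:
    |e_{n+1}| ≈ 2.23 × (10^(-4))^1.618 = 2.23 × 10^(-6.47)

(a) ≈ 1.618 (golden ratio); (b) |e_{n+1}| ≈ 7.519e-07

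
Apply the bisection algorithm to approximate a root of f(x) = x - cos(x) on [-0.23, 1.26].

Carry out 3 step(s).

f(x) = x - cos(x)
Initial interval: [-0.23, 1.26]

Iteration 1:
  c_1 = (-0.230000 + 1.260000)/2 = 0.515000
  f(c_1) = f(0.515000) = -0.355293
  f(a) × f(c) ≥ 0, new interval: [0.515000, 1.260000]
Iteration 2:
  c_2 = (0.515000 + 1.260000)/2 = 0.887500
  f(c_2) = f(0.887500) = 0.256147
  f(a) × f(c) < 0, new interval: [0.515000, 0.887500]
Iteration 3:
  c_3 = (0.515000 + 0.887500)/2 = 0.701250
  f(c_3) = f(0.701250) = -0.062786
  f(a) × f(c) ≥ 0, new interval: [0.701250, 0.887500]

After 3 iteration(s), the approximation is c_3 = 0.701250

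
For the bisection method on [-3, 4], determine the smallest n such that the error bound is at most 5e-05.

We need (b-a)/2^n ≤ 5e-05
(4 - (-3))/2^n ≤ 5e-05
7/2^n ≤ 5e-05
2^n ≥ 140000
n ≥ log₂(140000) = 17.10
n ≥ 18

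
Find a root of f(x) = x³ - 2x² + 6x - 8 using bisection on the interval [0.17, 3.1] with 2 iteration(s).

f(x) = x³ - 2x² + 6x - 8
Initial interval: [0.17, 3.1]

Iteration 1:
  c_1 = (0.170000 + 3.100000)/2 = 1.635000
  f(c_1) = f(1.635000) = 0.834273
  f(a) × f(c) < 0, new interval: [0.170000, 1.635000]
Iteration 2:
  c_2 = (0.170000 + 1.635000)/2 = 0.902500
  f(c_2) = f(0.902500) = -3.478921
  f(a) × f(c) ≥ 0, new interval: [0.902500, 1.635000]

After 2 iteration(s), the approximation is c_2 = 0.902500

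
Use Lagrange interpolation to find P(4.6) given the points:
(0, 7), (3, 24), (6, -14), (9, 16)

Lagrange interpolation formula:
P(x) = Σ yᵢ × Lᵢ(x)
where Lᵢ(x) = Π_{j≠i} (x - xⱼ)/(xᵢ - xⱼ)

L_0(4.6) = (4.6 - 3)/(0 - 3) × (4.6 - 6)/(0 - 6) × (4.6 - 9)/(0 - 9) = -0.060840
L_1(4.6) = (4.6 - 0)/(3 - 0) × (4.6 - 6)/(3 - 6) × (4.6 - 9)/(3 - 9) = 0.524741
L_2(4.6) = (4.6 - 0)/(6 - 0) × (4.6 - 3)/(6 - 3) × (4.6 - 9)/(6 - 9) = 0.599704
L_3(4.6) = (4.6 - 0)/(9 - 0) × (4.6 - 3)/(9 - 3) × (4.6 - 6)/(9 - 6) = -0.063605

P(4.6) = 7×L_0(4.6) + 24×L_1(4.6) + (-14)×L_2(4.6) + 16×L_3(4.6)
P(4.6) = 2.754370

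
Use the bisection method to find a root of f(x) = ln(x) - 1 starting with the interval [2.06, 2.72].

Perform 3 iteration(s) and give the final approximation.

f(x) = ln(x) - 1
Initial interval: [2.06, 2.72]

Iteration 1:
  c_1 = (2.060000 + 2.720000)/2 = 2.390000
  f(c_1) = f(2.390000) = -0.128707
  f(a) × f(c) ≥ 0, new interval: [2.390000, 2.720000]
Iteration 2:
  c_2 = (2.390000 + 2.720000)/2 = 2.555000
  f(c_2) = f(2.555000) = -0.061948
  f(a) × f(c) ≥ 0, new interval: [2.555000, 2.720000]
Iteration 3:
  c_3 = (2.555000 + 2.720000)/2 = 2.637500
  f(c_3) = f(2.637500) = -0.030169
  f(a) × f(c) ≥ 0, new interval: [2.637500, 2.720000]

After 3 iteration(s), the approximation is c_3 = 2.637500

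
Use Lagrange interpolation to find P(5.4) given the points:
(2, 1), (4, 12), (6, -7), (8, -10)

Lagrange interpolation formula:
P(x) = Σ yᵢ × Lᵢ(x)
where Lᵢ(x) = Π_{j≠i} (x - xⱼ)/(xᵢ - xⱼ)

L_0(5.4) = (5.4 - 4)/(2 - 4) × (5.4 - 6)/(2 - 6) × (5.4 - 8)/(2 - 8) = -0.045500
L_1(5.4) = (5.4 - 2)/(4 - 2) × (5.4 - 6)/(4 - 6) × (5.4 - 8)/(4 - 8) = 0.331500
L_2(5.4) = (5.4 - 2)/(6 - 2) × (5.4 - 4)/(6 - 4) × (5.4 - 8)/(6 - 8) = 0.773500
L_3(5.4) = (5.4 - 2)/(8 - 2) × (5.4 - 4)/(8 - 4) × (5.4 - 6)/(8 - 6) = -0.059500

P(5.4) = 1×L_0(5.4) + 12×L_1(5.4) + (-7)×L_2(5.4) + (-10)×L_3(5.4)
P(5.4) = -0.887000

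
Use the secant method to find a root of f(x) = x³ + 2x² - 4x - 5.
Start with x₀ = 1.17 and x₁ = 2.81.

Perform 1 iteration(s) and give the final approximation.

f(x) = x³ + 2x² - 4x - 5
x₀ = 1.17, x₁ = 2.81

Secant formula: x_{n+1} = x_n - f(x_n)(x_n - x_{n-1})/(f(x_n) - f(x_{n-1}))

Iteration 1:
  f(1.170000) = -5.340587
  f(2.810000) = 21.740241
  x_2 = 2.810000 - 21.740241×(2.810000 - 1.170000)/(21.740241 - (-5.340587))
       = 1.493423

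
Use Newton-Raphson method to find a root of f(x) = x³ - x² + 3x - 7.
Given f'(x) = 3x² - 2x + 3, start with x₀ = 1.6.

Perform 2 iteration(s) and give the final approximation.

f(x) = x³ - x² + 3x - 7
f'(x) = 3x² - 2x + 3
x₀ = 1.6

Newton-Raphson formula: x_{n+1} = x_n - f(x_n)/f'(x_n)

Iteration 1:
  f(1.600000) = -0.664000
  f'(1.600000) = 7.480000
  x_1 = 1.600000 - (-0.664000)/7.480000 = 1.688770
Iteration 2:
  f(1.688770) = 0.030644
  f'(1.688770) = 8.178293
  x_2 = 1.688770 - 0.030644/8.178293 = 1.685023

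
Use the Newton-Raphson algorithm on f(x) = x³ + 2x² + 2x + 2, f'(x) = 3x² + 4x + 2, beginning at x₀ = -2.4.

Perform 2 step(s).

f(x) = x³ + 2x² + 2x + 2
f'(x) = 3x² + 4x + 2
x₀ = -2.4

Newton-Raphson formula: x_{n+1} = x_n - f(x_n)/f'(x_n)

Iteration 1:
  f(-2.400000) = -5.104000
  f'(-2.400000) = 9.680000
  x_1 = -2.400000 - (-5.104000)/9.680000 = -1.872727
Iteration 2:
  f(-1.872727) = -1.299095
  f'(-1.872727) = 5.030413
  x_2 = -1.872727 - (-1.299095)/5.030413 = -1.614479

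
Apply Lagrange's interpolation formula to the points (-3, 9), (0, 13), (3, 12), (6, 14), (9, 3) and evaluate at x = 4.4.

Lagrange interpolation formula:
P(x) = Σ yᵢ × Lᵢ(x)
where Lᵢ(x) = Π_{j≠i} (x - xⱼ)/(xᵢ - xⱼ)

L_0(4.4) = (4.4 - 0)/(-3 - 0) × (4.4 - 3)/(-3 - 3) × (4.4 - 6)/(-3 - 6) × (4.4 - 9)/(-3 - 9) = 0.023322
L_1(4.4) = (4.4 - (-3))/(0 - (-3)) × (4.4 - 3)/(0 - 3) × (4.4 - 6)/(0 - 6) × (4.4 - 9)/(0 - 9) = -0.156892
L_2(4.4) = (4.4 - (-3))/(3 - (-3)) × (4.4 - 0)/(3 - 0) × (4.4 - 6)/(3 - 6) × (4.4 - 9)/(3 - 9) = 0.739635
L_3(4.4) = (4.4 - (-3))/(6 - (-3)) × (4.4 - 0)/(6 - 0) × (4.4 - 3)/(6 - 3) × (4.4 - 9)/(6 - 9) = 0.431453
L_4(4.4) = (4.4 - (-3))/(9 - (-3)) × (4.4 - 0)/(9 - 0) × (4.4 - 3)/(9 - 3) × (4.4 - 6)/(9 - 6) = -0.037518

P(4.4) = 9×L_0(4.4) + 13×L_1(4.4) + 12×L_2(4.4) + 14×L_3(4.4) + 3×L_4(4.4)
P(4.4) = 12.973709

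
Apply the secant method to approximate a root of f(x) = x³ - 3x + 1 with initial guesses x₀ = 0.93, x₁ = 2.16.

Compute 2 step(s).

f(x) = x³ - 3x + 1
x₀ = 0.93, x₁ = 2.16

Secant formula: x_{n+1} = x_n - f(x_n)(x_n - x_{n-1})/(f(x_n) - f(x_{n-1}))

Iteration 1:
  f(0.930000) = -0.985643
  f(2.160000) = 4.597696
  x_2 = 2.160000 - 4.597696×(2.160000 - 0.930000)/(4.597696 - (-0.985643))
       = 1.147135
Iteration 2:
  f(2.160000) = 4.597696
  f(1.147135) = -0.931868
  x_3 = 1.147135 - (-0.931868)×(1.147135 - 2.160000)/(-0.931868 - 4.597696)
       = 1.317828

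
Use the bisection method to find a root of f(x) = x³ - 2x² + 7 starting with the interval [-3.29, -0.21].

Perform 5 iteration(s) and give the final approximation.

f(x) = x³ - 2x² + 7
Initial interval: [-3.29, -0.21]

Iteration 1:
  c_1 = (-3.290000 + (-0.210000))/2 = -1.750000
  f(c_1) = f(-1.750000) = -4.484375
  f(a) × f(c) ≥ 0, new interval: [-1.750000, -0.210000]
Iteration 2:
  c_2 = (-1.750000 + (-0.210000))/2 = -0.980000
  f(c_2) = f(-0.980000) = 4.138008
  f(a) × f(c) < 0, new interval: [-1.750000, -0.980000]
Iteration 3:
  c_3 = (-1.750000 + (-0.980000))/2 = -1.365000
  f(c_3) = f(-1.365000) = 0.730248
  f(a) × f(c) < 0, new interval: [-1.750000, -1.365000]
Iteration 4:
  c_4 = (-1.750000 + (-1.365000))/2 = -1.557500
  f(c_4) = f(-1.557500) = -1.629806
  f(a) × f(c) ≥ 0, new interval: [-1.557500, -1.365000]
Iteration 5:
  c_5 = (-1.557500 + (-1.365000))/2 = -1.461250
  f(c_5) = f(-1.461250) = -0.390639
  f(a) × f(c) ≥ 0, new interval: [-1.461250, -1.365000]

After 5 iteration(s), the approximation is c_5 = -1.461250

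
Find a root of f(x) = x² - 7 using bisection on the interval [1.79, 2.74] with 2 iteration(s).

f(x) = x² - 7
Initial interval: [1.79, 2.74]

Iteration 1:
  c_1 = (1.790000 + 2.740000)/2 = 2.265000
  f(c_1) = f(2.265000) = -1.869775
  f(a) × f(c) ≥ 0, new interval: [2.265000, 2.740000]
Iteration 2:
  c_2 = (2.265000 + 2.740000)/2 = 2.502500
  f(c_2) = f(2.502500) = -0.737494
  f(a) × f(c) ≥ 0, new interval: [2.502500, 2.740000]

After 2 iteration(s), the approximation is c_2 = 2.502500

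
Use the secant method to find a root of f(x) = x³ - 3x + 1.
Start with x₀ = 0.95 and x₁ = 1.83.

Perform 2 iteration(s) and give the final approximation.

f(x) = x³ - 3x + 1
x₀ = 0.95, x₁ = 1.83

Secant formula: x_{n+1} = x_n - f(x_n)(x_n - x_{n-1})/(f(x_n) - f(x_{n-1}))

Iteration 1:
  f(0.950000) = -0.992625
  f(1.830000) = 1.638487
  x_2 = 1.830000 - 1.638487×(1.830000 - 0.950000)/(1.638487 - (-0.992625))
       = 1.281993
Iteration 2:
  f(1.830000) = 1.638487
  f(1.281993) = -0.739016
  x_3 = 1.281993 - (-0.739016)×(1.281993 - 1.830000)/(-0.739016 - 1.638487)
       = 1.452334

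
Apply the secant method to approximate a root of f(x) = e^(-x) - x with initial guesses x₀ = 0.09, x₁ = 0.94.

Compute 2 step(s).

f(x) = e^(-x) - x
x₀ = 0.09, x₁ = 0.94

Secant formula: x_{n+1} = x_n - f(x_n)(x_n - x_{n-1})/(f(x_n) - f(x_{n-1}))

Iteration 1:
  f(0.090000) = 0.823931
  f(0.940000) = -0.549372
  x_2 = 0.940000 - (-0.549372)×(0.940000 - 0.090000)/(-0.549372 - 0.823931)
       = 0.599969
Iteration 2:
  f(0.940000) = -0.549372
  f(0.599969) = -0.051140
  x_3 = 0.599969 - (-0.051140)×(0.599969 - 0.940000)/(-0.051140 - (-0.549372))
       = 0.565067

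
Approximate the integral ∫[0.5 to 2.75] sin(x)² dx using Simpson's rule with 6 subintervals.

f(x) = sin(x)²
a = 0.5, b = 2.75, n = 6
h = (b - a)/n = 0.375000

Simpson's rule: (h/3)[f(x₀) + 4f(x₁) + 2f(x₂) + ... + f(xₙ)]

x_0 = 0.5000, f(x_0) = 0.229849, coefficient = 1
x_1 = 0.8750, f(x_1) = 0.589123, coefficient = 4
x_2 = 1.2500, f(x_2) = 0.900572, coefficient = 2
x_3 = 1.6250, f(x_3) = 0.997065, coefficient = 4
x_4 = 2.0000, f(x_4) = 0.826822, coefficient = 2
x_5 = 2.3750, f(x_5) = 0.481199, coefficient = 4
x_6 = 2.7500, f(x_6) = 0.145665, coefficient = 1

I ≈ (0.375000/3) × 12.099848 = 1.512481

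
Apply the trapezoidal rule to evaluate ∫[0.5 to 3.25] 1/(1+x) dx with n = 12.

f(x) = 1/(1+x)
a = 0.5, b = 3.25, n = 12
h = (b - a)/n = 0.229167

Trapezoidal rule: (h/2)[f(x₀) + 2f(x₁) + 2f(x₂) + ... + f(xₙ)]

x_0 = 0.5000, f(x_0) = 0.666667, coefficient = 1
x_1 = 0.7292, f(x_1) = 0.578313, coefficient = 2
x_2 = 0.9583, f(x_2) = 0.510638, coefficient = 2
x_3 = 1.1875, f(x_3) = 0.457143, coefficient = 2
x_4 = 1.4167, f(x_4) = 0.413793, coefficient = 2
x_5 = 1.6458, f(x_5) = 0.377953, coefficient = 2
x_6 = 1.8750, f(x_6) = 0.347826, coefficient = 2
x_7 = 2.1042, f(x_7) = 0.322148, coefficient = 2
x_8 = 2.3333, f(x_8) = 0.300000, coefficient = 2
x_9 = 2.5625, f(x_9) = 0.280702, coefficient = 2
x_10 = 2.7917, f(x_10) = 0.263736, coefficient = 2
x_11 = 3.0208, f(x_11) = 0.248705, coefficient = 2
x_12 = 3.2500, f(x_12) = 0.235294, coefficient = 1

I ≈ (0.229167/2) × 9.103874 = 1.043152
Exact value: 1.041454
Error: 0.001698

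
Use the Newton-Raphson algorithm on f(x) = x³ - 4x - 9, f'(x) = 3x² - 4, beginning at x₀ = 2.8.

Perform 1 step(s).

f(x) = x³ - 4x - 9
f'(x) = 3x² - 4
x₀ = 2.8

Newton-Raphson formula: x_{n+1} = x_n - f(x_n)/f'(x_n)

Iteration 1:
  f(2.800000) = 1.752000
  f'(2.800000) = 19.520000
  x_1 = 2.800000 - 1.752000/19.520000 = 2.710246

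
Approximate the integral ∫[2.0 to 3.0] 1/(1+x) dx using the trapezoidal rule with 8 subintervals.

f(x) = 1/(1+x)
a = 2.0, b = 3.0, n = 8
h = (b - a)/n = 0.125000

Trapezoidal rule: (h/2)[f(x₀) + 2f(x₁) + 2f(x₂) + ... + f(xₙ)]

x_0 = 2.0000, f(x_0) = 0.333333, coefficient = 1
x_1 = 2.1250, f(x_1) = 0.320000, coefficient = 2
x_2 = 2.2500, f(x_2) = 0.307692, coefficient = 2
x_3 = 2.3750, f(x_3) = 0.296296, coefficient = 2
x_4 = 2.5000, f(x_4) = 0.285714, coefficient = 2
x_5 = 2.6250, f(x_5) = 0.275862, coefficient = 2
x_6 = 2.7500, f(x_6) = 0.266667, coefficient = 2
x_7 = 2.8750, f(x_7) = 0.258065, coefficient = 2
x_8 = 3.0000, f(x_8) = 0.250000, coefficient = 1

I ≈ (0.125000/2) × 4.603926 = 0.287745
Exact value: 0.287682
Error: 0.000063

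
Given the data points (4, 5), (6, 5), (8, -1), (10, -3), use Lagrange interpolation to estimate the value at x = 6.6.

Lagrange interpolation formula:
P(x) = Σ yᵢ × Lᵢ(x)
where Lᵢ(x) = Π_{j≠i} (x - xⱼ)/(xᵢ - xⱼ)

L_0(6.6) = (6.6 - 6)/(4 - 6) × (6.6 - 8)/(4 - 8) × (6.6 - 10)/(4 - 10) = -0.059500
L_1(6.6) = (6.6 - 4)/(6 - 4) × (6.6 - 8)/(6 - 8) × (6.6 - 10)/(6 - 10) = 0.773500
L_2(6.6) = (6.6 - 4)/(8 - 4) × (6.6 - 6)/(8 - 6) × (6.6 - 10)/(8 - 10) = 0.331500
L_3(6.6) = (6.6 - 4)/(10 - 4) × (6.6 - 6)/(10 - 6) × (6.6 - 8)/(10 - 8) = -0.045500

P(6.6) = 5×L_0(6.6) + 5×L_1(6.6) + (-1)×L_2(6.6) + (-3)×L_3(6.6)
P(6.6) = 3.375000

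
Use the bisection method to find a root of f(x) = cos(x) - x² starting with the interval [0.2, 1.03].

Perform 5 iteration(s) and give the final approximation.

f(x) = cos(x) - x²
Initial interval: [0.2, 1.03]

Iteration 1:
  c_1 = (0.200000 + 1.030000)/2 = 0.615000
  f(c_1) = f(0.615000) = 0.438548
  f(a) × f(c) ≥ 0, new interval: [0.615000, 1.030000]
Iteration 2:
  c_2 = (0.615000 + 1.030000)/2 = 0.822500
  f(c_2) = f(0.822500) = 0.003885
  f(a) × f(c) ≥ 0, new interval: [0.822500, 1.030000]
Iteration 3:
  c_3 = (0.822500 + 1.030000)/2 = 0.926250
  f(c_3) = f(0.926250) = -0.257103
  f(a) × f(c) < 0, new interval: [0.822500, 0.926250]
Iteration 4:
  c_4 = (0.822500 + 0.926250)/2 = 0.874375
  f(c_4) = f(0.874375) = -0.123055
  f(a) × f(c) < 0, new interval: [0.822500, 0.874375]
Iteration 5:
  c_5 = (0.822500 + 0.874375)/2 = 0.848437
  f(c_5) = f(0.848437) = -0.058690
  f(a) × f(c) < 0, new interval: [0.822500, 0.848437]

After 5 iteration(s), the approximation is c_5 = 0.848437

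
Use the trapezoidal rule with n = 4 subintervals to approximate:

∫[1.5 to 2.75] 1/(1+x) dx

f(x) = 1/(1+x)
a = 1.5, b = 2.75, n = 4
h = (b - a)/n = 0.312500

Trapezoidal rule: (h/2)[f(x₀) + 2f(x₁) + 2f(x₂) + ... + f(xₙ)]

x_0 = 1.5000, f(x_0) = 0.400000, coefficient = 1
x_1 = 1.8125, f(x_1) = 0.355556, coefficient = 2
x_2 = 2.1250, f(x_2) = 0.320000, coefficient = 2
x_3 = 2.4375, f(x_3) = 0.290909, coefficient = 2
x_4 = 2.7500, f(x_4) = 0.266667, coefficient = 1

I ≈ (0.312500/2) × 2.599596 = 0.406187
Exact value: 0.405465
Error: 0.000722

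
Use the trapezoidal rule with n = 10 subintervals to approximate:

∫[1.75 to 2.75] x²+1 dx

f(x) = x²+1
a = 1.75, b = 2.75, n = 10
h = (b - a)/n = 0.100000

Trapezoidal rule: (h/2)[f(x₀) + 2f(x₁) + 2f(x₂) + ... + f(xₙ)]

x_0 = 1.7500, f(x_0) = 4.062500, coefficient = 1
x_1 = 1.8500, f(x_1) = 4.422500, coefficient = 2
x_2 = 1.9500, f(x_2) = 4.802500, coefficient = 2
x_3 = 2.0500, f(x_3) = 5.202500, coefficient = 2
x_4 = 2.1500, f(x_4) = 5.622500, coefficient = 2
x_5 = 2.2500, f(x_5) = 6.062500, coefficient = 2
x_6 = 2.3500, f(x_6) = 6.522500, coefficient = 2
x_7 = 2.4500, f(x_7) = 7.002500, coefficient = 2
x_8 = 2.5500, f(x_8) = 7.502500, coefficient = 2
x_9 = 2.6500, f(x_9) = 8.022500, coefficient = 2
x_10 = 2.7500, f(x_10) = 8.562500, coefficient = 1

I ≈ (0.100000/2) × 122.950000 = 6.147500
Exact value: 6.145833
Error: 0.001667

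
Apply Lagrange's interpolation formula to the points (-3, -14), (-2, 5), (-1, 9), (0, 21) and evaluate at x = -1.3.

Lagrange interpolation formula:
P(x) = Σ yᵢ × Lᵢ(x)
where Lᵢ(x) = Π_{j≠i} (x - xⱼ)/(xᵢ - xⱼ)

L_0(-1.3) = (-1.3 - (-2))/(-3 - (-2)) × (-1.3 - (-1))/(-3 - (-1)) × (-1.3 - 0)/(-3 - 0) = -0.045500
L_1(-1.3) = (-1.3 - (-3))/(-2 - (-3)) × (-1.3 - (-1))/(-2 - (-1)) × (-1.3 - 0)/(-2 - 0) = 0.331500
L_2(-1.3) = (-1.3 - (-3))/(-1 - (-3)) × (-1.3 - (-2))/(-1 - (-2)) × (-1.3 - 0)/(-1 - 0) = 0.773500
L_3(-1.3) = (-1.3 - (-3))/(0 - (-3)) × (-1.3 - (-2))/(0 - (-2)) × (-1.3 - (-1))/(0 - (-1)) = -0.059500

P(-1.3) = (-14)×L_0(-1.3) + 5×L_1(-1.3) + 9×L_2(-1.3) + 21×L_3(-1.3)
P(-1.3) = 8.006500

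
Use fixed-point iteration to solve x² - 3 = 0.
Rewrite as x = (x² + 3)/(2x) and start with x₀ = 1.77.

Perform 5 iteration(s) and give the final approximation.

Equation: x² - 3 = 0
Fixed-point form: x = (x² + 3)/(2x)
x₀ = 1.77

x_1 = g(1.770000) = 1.732458
x_2 = g(1.732458) = 1.732051
x_3 = g(1.732051) = 1.732051
x_4 = g(1.732051) = 1.732051
x_5 = g(1.732051) = 1.732051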